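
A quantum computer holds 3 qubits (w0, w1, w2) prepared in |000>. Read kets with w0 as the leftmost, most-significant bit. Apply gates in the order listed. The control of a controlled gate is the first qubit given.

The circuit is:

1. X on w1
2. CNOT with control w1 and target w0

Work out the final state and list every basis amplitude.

The resulting statevector has amplitude 1 on |110>, and 0 on every other basis state.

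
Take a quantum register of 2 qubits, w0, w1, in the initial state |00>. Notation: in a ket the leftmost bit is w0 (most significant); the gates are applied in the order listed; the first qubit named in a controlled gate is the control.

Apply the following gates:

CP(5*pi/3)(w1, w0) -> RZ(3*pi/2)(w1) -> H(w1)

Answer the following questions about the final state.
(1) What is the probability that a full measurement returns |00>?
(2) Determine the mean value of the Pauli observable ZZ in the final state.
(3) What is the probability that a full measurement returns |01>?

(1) Outcome |00> occurs with probability 1/2.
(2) In the final state, ZZ has expectation 0.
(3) Outcome |01> occurs with probability 1/2.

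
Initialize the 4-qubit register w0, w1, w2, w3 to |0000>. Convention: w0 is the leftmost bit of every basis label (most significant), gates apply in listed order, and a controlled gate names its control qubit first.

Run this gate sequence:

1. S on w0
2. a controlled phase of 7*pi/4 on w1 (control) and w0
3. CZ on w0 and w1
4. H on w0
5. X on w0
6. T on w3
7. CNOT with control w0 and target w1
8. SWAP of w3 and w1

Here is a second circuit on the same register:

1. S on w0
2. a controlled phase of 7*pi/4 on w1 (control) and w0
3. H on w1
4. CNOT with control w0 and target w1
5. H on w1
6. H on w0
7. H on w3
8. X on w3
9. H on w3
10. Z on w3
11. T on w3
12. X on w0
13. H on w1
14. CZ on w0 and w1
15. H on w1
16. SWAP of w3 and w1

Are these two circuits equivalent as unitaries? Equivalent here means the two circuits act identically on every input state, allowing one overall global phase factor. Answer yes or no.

Yes: on every input state the two circuits agree up to one overall phase factor.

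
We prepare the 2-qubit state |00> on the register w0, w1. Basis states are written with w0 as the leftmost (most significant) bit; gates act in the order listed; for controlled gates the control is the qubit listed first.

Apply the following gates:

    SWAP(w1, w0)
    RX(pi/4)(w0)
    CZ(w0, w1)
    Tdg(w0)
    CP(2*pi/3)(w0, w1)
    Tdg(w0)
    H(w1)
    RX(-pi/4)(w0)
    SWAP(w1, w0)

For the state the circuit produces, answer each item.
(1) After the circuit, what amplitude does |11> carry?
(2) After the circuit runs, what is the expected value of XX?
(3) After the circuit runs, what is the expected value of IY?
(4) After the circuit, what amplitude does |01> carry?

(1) The final state's coefficient on |11> equals -1/4 + I/4.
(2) In the final state, XX has expectation -sqrt(2)/2.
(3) In the final state, IY has expectation 1/2.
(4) The amplitude on |01> is -1/4 + I/4.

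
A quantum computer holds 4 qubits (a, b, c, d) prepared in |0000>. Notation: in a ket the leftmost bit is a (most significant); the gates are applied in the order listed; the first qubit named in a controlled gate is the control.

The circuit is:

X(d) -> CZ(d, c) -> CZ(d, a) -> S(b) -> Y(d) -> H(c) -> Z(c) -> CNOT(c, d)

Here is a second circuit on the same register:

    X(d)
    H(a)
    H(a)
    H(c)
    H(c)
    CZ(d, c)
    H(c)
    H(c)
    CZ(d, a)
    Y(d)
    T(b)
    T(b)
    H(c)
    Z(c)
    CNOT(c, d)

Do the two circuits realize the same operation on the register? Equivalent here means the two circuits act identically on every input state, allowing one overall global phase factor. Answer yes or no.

Yes, they are equivalent — the unitaries differ by at most a global phase.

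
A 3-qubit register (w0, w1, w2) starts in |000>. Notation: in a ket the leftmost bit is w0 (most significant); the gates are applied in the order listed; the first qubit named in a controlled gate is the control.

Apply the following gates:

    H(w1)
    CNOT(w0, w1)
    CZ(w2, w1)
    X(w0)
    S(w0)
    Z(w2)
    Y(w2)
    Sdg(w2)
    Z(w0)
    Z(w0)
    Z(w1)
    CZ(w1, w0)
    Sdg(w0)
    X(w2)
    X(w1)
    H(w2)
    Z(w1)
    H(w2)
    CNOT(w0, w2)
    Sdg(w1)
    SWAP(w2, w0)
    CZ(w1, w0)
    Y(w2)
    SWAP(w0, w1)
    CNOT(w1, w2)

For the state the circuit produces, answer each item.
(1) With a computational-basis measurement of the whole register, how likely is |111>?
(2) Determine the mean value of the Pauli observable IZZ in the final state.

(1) Outcome |111> occurs with probability 1/2.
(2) The expectation value of IZZ is 1.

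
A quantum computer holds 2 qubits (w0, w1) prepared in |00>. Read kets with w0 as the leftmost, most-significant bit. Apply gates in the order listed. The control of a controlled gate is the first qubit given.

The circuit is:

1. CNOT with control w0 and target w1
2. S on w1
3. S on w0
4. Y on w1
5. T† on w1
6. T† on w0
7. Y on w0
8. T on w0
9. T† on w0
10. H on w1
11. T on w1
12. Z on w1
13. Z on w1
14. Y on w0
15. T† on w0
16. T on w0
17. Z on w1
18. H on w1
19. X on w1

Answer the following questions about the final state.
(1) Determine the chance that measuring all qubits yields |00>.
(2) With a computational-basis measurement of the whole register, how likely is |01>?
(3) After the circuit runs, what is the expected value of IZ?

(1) Outcome |00> occurs with probability 1/2 - sqrt(2)/4.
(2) A full measurement returns |01> with probability sqrt(2)/4 + 1/2.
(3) The expectation value of IZ is -sqrt(2)/2.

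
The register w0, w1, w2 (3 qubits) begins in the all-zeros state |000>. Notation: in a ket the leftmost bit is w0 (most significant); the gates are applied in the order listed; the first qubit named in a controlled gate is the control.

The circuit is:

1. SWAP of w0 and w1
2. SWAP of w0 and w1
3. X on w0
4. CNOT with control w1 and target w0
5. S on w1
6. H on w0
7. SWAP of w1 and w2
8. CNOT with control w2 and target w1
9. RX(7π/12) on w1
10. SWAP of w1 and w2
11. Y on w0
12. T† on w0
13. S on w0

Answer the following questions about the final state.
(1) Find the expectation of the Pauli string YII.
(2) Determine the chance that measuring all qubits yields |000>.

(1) The observable YII averages to sqrt(2)/2.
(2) Outcome |000> occurs with probability -sqrt(6)/16 + sqrt(2)/16 + 1/4.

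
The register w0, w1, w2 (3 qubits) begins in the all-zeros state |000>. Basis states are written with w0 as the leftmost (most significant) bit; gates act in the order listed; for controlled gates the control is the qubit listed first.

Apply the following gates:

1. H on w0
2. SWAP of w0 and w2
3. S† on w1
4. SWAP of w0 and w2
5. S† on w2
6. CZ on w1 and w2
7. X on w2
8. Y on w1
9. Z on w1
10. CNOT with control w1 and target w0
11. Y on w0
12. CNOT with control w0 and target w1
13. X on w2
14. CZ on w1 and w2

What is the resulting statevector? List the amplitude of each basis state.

The resulting statevector has amplitude -sqrt(2)/2 on |010>, sqrt(2)/2 on |100>, and 0 on every other basis state.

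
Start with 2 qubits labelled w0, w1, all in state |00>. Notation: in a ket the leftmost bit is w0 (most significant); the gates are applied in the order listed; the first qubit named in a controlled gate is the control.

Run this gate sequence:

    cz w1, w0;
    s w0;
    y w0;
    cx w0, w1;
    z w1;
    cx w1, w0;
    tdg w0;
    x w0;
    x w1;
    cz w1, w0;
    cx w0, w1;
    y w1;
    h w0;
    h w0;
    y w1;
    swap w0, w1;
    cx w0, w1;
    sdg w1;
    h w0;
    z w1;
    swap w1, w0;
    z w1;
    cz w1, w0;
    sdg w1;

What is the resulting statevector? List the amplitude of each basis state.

After the circuit, the state carries amplitude -sqrt(2)*I/2 on |00>, -sqrt(2)/2 on |01>, 0 on |10>, 0 on |11>. Key observation: the block from step 12 through step 15 cancels to the identity and can be dropped.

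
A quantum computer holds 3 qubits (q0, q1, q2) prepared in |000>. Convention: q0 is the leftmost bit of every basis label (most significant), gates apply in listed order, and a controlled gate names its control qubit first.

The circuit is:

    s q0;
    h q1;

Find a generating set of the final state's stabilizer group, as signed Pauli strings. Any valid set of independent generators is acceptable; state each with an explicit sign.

The stabilizer group can be generated by +IXI, +ZII, +IIZ, among other valid generating sets.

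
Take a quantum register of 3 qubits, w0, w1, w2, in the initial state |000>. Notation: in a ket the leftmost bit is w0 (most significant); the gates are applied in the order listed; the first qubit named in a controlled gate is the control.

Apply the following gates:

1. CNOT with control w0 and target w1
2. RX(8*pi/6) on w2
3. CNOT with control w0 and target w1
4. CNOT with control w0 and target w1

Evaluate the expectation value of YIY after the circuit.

In the final state, YIY has expectation 0. Key observation: the block from step 3 through step 4 cancels to the identity and can be dropped.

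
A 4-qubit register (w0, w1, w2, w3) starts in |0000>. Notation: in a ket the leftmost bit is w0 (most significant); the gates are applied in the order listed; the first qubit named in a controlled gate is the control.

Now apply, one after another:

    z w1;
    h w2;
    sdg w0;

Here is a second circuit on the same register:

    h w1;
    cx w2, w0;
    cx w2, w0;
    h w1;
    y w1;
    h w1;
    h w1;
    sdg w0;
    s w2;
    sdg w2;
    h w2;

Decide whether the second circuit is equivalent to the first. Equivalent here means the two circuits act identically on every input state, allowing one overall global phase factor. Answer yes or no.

No — the two circuits implement different unitaries, even allowing a global phase.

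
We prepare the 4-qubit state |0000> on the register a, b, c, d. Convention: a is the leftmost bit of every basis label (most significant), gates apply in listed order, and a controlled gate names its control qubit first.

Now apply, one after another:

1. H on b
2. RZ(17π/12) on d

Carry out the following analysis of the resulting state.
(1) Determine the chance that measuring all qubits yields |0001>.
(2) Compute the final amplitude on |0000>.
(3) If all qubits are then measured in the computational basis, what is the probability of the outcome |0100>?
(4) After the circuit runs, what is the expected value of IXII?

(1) A full measurement returns |0001> with probability 0.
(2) |0000> carries amplitude -sqrt(2)*exp(7*I*pi/24)/2 in the final state.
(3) A full measurement returns |0100> with probability 1/2.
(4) The expectation value of IXII is 1.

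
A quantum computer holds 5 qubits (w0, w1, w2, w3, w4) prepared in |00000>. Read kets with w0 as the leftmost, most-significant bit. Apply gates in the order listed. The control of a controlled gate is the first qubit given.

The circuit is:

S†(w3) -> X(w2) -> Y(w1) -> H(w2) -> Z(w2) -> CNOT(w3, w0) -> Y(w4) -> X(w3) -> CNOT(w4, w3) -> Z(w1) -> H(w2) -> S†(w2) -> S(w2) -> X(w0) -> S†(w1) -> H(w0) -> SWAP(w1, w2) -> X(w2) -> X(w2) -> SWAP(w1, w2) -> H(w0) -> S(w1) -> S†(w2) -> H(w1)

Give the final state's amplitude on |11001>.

The final state's coefficient on |11001> equals -sqrt(2)/2. Key observation: the block from step 15 through step 22 cancels to the identity and can be dropped.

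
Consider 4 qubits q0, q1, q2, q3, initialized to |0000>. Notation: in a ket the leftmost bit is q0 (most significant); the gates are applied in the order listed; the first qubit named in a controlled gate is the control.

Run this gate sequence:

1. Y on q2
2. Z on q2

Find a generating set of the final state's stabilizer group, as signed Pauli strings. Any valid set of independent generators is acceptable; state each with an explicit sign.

The final state is stabilized by the group generated by +ZIII, +IZII, -IIZI, +IIIZ; other independent generating sets are equally valid.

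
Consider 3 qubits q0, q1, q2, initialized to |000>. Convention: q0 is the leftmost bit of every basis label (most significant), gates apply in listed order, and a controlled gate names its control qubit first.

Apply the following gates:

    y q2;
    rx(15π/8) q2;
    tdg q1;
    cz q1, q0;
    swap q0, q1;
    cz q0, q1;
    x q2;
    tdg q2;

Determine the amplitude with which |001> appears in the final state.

|001> carries amplitude -exp(3*I*pi/4)*sin(pi/16) in the final state.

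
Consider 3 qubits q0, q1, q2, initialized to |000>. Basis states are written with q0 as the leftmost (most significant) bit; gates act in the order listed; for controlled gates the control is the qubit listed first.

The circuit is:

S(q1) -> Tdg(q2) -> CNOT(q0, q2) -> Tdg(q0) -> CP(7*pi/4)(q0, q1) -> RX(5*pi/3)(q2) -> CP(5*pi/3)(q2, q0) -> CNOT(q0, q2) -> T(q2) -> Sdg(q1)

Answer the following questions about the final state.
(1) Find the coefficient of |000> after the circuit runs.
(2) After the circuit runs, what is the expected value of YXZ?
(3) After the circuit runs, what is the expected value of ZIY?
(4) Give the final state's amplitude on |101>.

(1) The final state's coefficient on |000> equals -sqrt(3)/2.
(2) The expectation value of YXZ is 0.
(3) The expectation value of ZIY is sqrt(6)/4.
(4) The final state's coefficient on |101> equals 0.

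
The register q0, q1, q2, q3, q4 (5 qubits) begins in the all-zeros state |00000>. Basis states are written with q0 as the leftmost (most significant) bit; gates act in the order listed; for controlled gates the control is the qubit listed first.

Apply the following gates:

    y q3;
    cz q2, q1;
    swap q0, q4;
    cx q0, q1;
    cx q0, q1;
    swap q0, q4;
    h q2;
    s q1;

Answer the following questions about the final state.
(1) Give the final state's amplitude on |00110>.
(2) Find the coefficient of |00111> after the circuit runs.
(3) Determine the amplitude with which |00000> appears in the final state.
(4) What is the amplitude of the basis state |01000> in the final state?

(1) The final state's coefficient on |00110> equals sqrt(2)*I/2. Key observation: gates 3-6 undo each other exactly, leaving only the rest of the circuit to track.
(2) |00111> carries amplitude 0 in the final state.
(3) |00000> carries amplitude 0 in the final state.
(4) |01000> carries amplitude 0 in the final state.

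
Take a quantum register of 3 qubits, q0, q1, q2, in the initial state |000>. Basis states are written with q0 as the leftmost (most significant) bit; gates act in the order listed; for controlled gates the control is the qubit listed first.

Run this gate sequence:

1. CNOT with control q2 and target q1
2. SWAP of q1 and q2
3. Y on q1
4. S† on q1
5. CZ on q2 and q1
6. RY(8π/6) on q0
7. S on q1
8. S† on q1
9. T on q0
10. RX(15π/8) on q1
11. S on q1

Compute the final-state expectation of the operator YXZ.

The observable YXZ averages to -sqrt(12 - 6*sqrt(2))/8.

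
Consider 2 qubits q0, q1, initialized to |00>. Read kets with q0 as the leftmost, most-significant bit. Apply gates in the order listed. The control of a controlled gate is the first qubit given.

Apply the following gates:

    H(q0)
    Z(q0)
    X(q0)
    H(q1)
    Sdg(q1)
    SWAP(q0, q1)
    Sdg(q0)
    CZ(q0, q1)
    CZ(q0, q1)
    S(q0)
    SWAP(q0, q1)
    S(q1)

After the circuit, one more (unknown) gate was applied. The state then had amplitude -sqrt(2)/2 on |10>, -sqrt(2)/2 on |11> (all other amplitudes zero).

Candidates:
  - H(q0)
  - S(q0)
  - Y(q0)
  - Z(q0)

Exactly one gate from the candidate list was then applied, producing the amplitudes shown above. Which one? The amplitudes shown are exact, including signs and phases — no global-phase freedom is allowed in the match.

It was H(q0) that produced the state shown. Key observation: the block from step 5 through step 12 cancels to the identity and can be dropped.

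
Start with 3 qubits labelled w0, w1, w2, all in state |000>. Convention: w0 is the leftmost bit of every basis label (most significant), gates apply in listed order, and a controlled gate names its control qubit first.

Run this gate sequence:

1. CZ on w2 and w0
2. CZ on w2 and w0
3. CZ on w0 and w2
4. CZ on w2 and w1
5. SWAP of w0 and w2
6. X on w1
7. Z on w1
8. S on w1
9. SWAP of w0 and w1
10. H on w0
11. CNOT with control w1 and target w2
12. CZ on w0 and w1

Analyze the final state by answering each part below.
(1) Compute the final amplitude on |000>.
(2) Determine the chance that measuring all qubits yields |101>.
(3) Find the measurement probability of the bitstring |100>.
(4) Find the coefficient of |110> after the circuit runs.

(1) |000> carries amplitude -sqrt(2)*I/2 in the final state.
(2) Outcome |101> occurs with probability 0.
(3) A full measurement returns |100> with probability 1/2.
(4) |110> carries amplitude 0 in the final state.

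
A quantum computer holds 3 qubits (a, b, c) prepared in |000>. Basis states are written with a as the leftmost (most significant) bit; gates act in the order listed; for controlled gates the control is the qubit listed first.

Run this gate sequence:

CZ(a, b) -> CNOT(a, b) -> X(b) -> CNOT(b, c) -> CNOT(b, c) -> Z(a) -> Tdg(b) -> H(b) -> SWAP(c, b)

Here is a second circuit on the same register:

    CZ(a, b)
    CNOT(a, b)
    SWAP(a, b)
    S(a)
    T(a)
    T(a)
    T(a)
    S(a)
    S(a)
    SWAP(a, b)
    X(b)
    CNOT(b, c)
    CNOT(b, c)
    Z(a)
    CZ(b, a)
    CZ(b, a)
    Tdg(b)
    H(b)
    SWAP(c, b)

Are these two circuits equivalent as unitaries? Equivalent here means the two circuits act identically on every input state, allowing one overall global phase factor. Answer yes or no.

No: there is an input state on which the two circuits produce genuinely different outputs (not merely differing by a phase).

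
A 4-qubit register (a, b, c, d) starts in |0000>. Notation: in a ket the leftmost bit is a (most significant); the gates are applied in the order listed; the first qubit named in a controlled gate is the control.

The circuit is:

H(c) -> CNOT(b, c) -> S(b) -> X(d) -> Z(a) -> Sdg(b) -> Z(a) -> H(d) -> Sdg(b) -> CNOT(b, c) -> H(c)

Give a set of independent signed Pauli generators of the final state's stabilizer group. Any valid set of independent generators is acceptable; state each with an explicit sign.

The final state is stabilized by the group generated by -IIIX, +ZIII, +IZII, +IIZI; other independent generating sets are equally valid.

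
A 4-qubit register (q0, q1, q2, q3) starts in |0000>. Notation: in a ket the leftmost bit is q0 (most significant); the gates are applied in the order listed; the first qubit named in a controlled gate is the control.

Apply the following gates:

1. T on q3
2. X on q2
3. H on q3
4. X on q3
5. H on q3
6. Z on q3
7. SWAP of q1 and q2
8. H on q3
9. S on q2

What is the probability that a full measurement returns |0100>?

A full measurement returns |0100> with probability 1/2. Key observation: the block from step 3 through step 6 cancels to the identity and can be dropped.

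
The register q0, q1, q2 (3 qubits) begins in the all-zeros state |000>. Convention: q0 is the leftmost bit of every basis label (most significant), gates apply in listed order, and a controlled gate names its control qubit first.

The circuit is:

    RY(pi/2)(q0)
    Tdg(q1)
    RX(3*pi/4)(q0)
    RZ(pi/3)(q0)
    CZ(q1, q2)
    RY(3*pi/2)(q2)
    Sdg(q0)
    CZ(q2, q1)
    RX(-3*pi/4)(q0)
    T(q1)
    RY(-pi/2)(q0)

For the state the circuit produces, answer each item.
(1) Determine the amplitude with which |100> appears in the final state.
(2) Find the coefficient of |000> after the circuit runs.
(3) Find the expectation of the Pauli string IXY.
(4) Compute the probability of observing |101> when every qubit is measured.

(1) |100> carries amplitude -exp(I*pi/3)/4 - exp(2*I*pi/3)/4 + I/4 in the final state.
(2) |000> carries amplitude sqrt(2)*(1 + exp(I*pi/6))*exp(2*I*pi/3)/4 in the final state.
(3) In the final state, IXY has expectation 0.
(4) Outcome |101> occurs with probability 1/4 - sqrt(3)/8.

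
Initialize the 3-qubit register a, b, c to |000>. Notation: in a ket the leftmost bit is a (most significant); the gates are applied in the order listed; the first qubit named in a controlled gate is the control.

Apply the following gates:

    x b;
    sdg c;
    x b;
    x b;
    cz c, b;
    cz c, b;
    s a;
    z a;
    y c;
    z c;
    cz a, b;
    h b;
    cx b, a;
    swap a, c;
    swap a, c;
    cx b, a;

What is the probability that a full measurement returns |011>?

A full measurement returns |011> with probability 1/2. Key observation: the block from step 13 through step 16 cancels to the identity and can be dropped.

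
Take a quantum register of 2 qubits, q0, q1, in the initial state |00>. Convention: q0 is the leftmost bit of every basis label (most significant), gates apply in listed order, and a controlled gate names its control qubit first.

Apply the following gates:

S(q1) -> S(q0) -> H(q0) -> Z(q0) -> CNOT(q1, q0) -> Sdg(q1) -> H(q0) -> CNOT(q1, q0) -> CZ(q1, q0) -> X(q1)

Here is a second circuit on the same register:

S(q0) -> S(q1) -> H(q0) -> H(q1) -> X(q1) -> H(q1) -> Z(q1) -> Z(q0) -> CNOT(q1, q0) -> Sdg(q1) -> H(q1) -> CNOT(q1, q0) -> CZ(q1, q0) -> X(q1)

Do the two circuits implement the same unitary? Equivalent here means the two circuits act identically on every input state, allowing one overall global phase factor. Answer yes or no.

No: there is an input state on which the two circuits produce genuinely different outputs (not merely differing by a phase).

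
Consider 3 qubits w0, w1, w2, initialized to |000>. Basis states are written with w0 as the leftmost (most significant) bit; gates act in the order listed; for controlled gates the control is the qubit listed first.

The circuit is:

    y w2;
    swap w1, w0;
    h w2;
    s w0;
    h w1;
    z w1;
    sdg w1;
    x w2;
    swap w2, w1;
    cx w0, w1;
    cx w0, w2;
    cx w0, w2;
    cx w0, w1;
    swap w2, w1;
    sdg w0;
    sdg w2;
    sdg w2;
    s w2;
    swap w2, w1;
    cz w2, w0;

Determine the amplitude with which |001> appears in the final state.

The final state's coefficient on |001> equals 1/2. Key observation: steps 9-14 multiply out to the identity, so the circuit reduces to the remaining gates.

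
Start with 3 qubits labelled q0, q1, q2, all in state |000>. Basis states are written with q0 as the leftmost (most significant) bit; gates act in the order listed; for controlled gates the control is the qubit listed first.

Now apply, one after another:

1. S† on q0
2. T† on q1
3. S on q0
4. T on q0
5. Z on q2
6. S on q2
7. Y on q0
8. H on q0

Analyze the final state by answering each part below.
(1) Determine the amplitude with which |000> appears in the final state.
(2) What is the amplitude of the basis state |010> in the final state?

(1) |000> carries amplitude sqrt(2)*I/2 in the final state.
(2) The amplitude on |010> is 0.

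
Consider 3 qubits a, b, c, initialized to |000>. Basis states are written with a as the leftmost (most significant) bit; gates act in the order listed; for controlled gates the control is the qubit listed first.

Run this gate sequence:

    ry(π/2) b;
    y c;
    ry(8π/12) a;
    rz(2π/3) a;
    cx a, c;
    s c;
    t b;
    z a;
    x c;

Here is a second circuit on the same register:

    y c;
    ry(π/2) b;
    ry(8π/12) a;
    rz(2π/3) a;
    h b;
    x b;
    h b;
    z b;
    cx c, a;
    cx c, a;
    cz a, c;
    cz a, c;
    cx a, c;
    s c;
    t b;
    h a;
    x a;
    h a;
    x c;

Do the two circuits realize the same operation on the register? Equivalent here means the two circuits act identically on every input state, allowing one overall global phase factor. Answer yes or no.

Yes — the two circuits implement the same unitary up to a global phase.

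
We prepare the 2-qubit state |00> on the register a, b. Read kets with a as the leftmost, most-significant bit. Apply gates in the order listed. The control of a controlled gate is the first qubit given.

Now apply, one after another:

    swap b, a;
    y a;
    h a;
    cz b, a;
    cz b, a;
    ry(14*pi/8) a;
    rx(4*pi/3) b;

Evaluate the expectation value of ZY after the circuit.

The expectation value of ZY is -sqrt(6)/4.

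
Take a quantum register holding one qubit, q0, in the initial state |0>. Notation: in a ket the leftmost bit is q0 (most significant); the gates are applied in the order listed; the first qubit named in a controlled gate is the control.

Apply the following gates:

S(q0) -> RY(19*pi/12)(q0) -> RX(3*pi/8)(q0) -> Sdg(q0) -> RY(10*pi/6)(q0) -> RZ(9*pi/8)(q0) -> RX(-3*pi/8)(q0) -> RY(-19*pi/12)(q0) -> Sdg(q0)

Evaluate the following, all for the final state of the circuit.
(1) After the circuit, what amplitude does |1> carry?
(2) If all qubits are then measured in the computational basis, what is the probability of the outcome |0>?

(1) The amplitude on |1> is -3*sqrt(2)*exp(9*I*pi/16)*cos(3*pi/16)**2/16 + sqrt(3)*sqrt(1/2 - sqrt(2)/4)*sqrt(sqrt(2)/4 + 1/2)*exp(-9*I*pi/16)*cos(3*pi/16)**2/4 - sqrt(3)*sqrt(1/2 - sqrt(2)/4)*sqrt(sqrt(2)/4 + 1/2)*exp(9*I*pi/16)*cos(3*pi/16)**2/4 + exp(-9*I*pi/16)*sin(3*pi/16)**2/4 + sqrt(3)*sqrt(1/2 - sqrt(2)/4)*sqrt(sqrt(2)/4 + 1/2)*exp(-9*I*pi/16)*sin(3*pi/16)**2/4 + 3*sqrt(2)*I*exp(-9*I*pi/16)*cos(3*pi/16)**2/16 + sqrt(3)*I*sqrt(1/2 - sqrt(2)/4)*sqrt(sqrt(2)/4 + 1/2)*exp(-9*I*pi/16)*cos(3*pi/16)**2/4 + I*exp(9*I*pi/16)*sin(3*pi/16)**2/4 + sqrt(2)*I*exp(9*I*pi/16)*cos(3*pi/16)**2/16 + sqrt(2)*I*exp(9*I*pi/16)*sin(3*pi/16)**2/16 - sqrt(3)*I*sqrt(1/2 - sqrt(2)/4)*sqrt(sqrt(2)/4 + 1/2)*exp(-9*I*pi/16)*sin(3*pi/16)**2/4 - sqrt(3)*I*sqrt(1/2 - sqrt(2)/4)*sqrt(sqrt(2)/4 + 1/2)*exp(9*I*pi/16)*sin(3*pi/16)**2/4 - I*sqrt(1/2 - sqrt(2)/4)*sqrt(sqrt(2)/4 + 1/2)*exp(-9*I*pi/16)*sin(3*pi/16)*cos(3*pi/16)/2 - 3*sqrt(2)*I*exp(-9*I*pi/16)*sin(3*pi/16)**2/16 - sqrt(3)*I*sqrt(1/2 - sqrt(2)/4)*sqrt(sqrt(2)/4 + 1/2)*exp(9*I*pi/16)*cos(3*pi/16)**2/4 - sqrt(2)*exp(-9*I*pi/16)*sin(3*pi/16)**2/16 - sqrt(6)*I*exp(-9*I*pi/16)*sin(3*pi/16)*cos(3*pi/16)/8 - I*exp(9*I*pi/16)*cos(3*pi/16)**2/4 + sqrt(3)*sqrt(1/2 - sqrt(2)/4)*sqrt(sqrt(2)/4 + 1/2)*exp(9*I*pi/16)*sin(3*pi/16)**2/4 - sqrt(2)*exp(-9*I*pi/16)*cos(3*pi/16)**2/16 - sqrt(3)*I*exp(9*I*pi/16)*sin(3*pi/16)*cos(3*pi/16)/2 + sqrt(1/2 - sqrt(2)/4)*sqrt(sqrt(2)/4 + 1/2)*exp(9*I*pi/16)*sin(3*pi/16)*cos(3*pi/16)/2 + 3*sqrt(2)*exp(9*I*pi/16)*sin(3*pi/16)**2/16 + sqrt(6)*exp(9*I*pi/16)*sin(3*pi/16)*cos(3*pi/16)/8 - exp(-9*I*pi/16)*cos(3*pi/16)**2/4 - sqrt(3)*exp(-9*I*pi/16)*sin(3*pi/16)*cos(3*pi/16)/2.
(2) Outcome |0> occurs with probability -sqrt(3)*sin(3*pi/16)*cos(3*pi/16)**3/4 - 3*sqrt(2)*sqrt(1/2 - sqrt(2)/4)*sqrt(sqrt(2)/4 + 1/2)*sin(3*pi/16)**3*cos(3*pi/16)/4 - sqrt(6)*sqrt(1/2 - sqrt(2)/4)*sqrt(sqrt(2)/4 + 1/2)*cos(3*pi/16)**4/8 - sqrt(6)*sqrt(1/2 - sqrt(2)/4)*sqrt(sqrt(2)/4 + 1/2)*sin(3*pi/16)**4/8 + sqrt(6)*sqrt(1/2 - sqrt(2)/4)*sqrt(sqrt(2)/4 + 1/2)*sin(3*pi/16)**2*cos(3*pi/16)**2/4 + 5*sin(3*pi/16)**4/8 + sqrt(3)*sin(3*pi/16)**3*cos(3*pi/16)/4 + 3*sqrt(2)*sqrt(1/2 - sqrt(2)/4)*sqrt(sqrt(2)/4 + 1/2)*sin(3*pi/16)*cos(3*pi/16)**3/4 + 3*sin(3*pi/16)**2*cos(3*pi/16)**2/4 + 5*cos(3*pi/16)**4/8 + I*exp(7*I*pi/8)*sin(3*pi/16)**2*cos(3*pi/16)**2/2 + sqrt(3)*I*exp(7*I*pi/8)*sin(3*pi/16)*cos(3*pi/16)**3/8 + 3*sqrt(2)*I*sqrt(1/2 - sqrt(2)/4)*sqrt(sqrt(2)/4 + 1/2)*exp(-7*I*pi/8)*sin(3*pi/16)*cos(3*pi/16)**3/8 + I*exp(7*I*pi/8)*cos(3*pi/16)**4/8 + sqrt(6)*I*sqrt(1/2 - sqrt(2)/4)*sqrt(sqrt(2)/4 + 1/2)*exp(7*I*pi/8)*cos(3*pi/16)**4/8 + sqrt(3)*I*exp(-7*I*pi/8)*sin(3*pi/16)**3*cos(3*pi/16)/8 + 3*sqrt(2)*I*sqrt(1/2 - sqrt(2)/4)*sqrt(sqrt(2)/4 + 1/2)*exp(7*I*pi/8)*sin(3*pi/16)**3*cos(3*pi/16)/8 + I*exp(7*I*pi/8)*sin(3*pi/16)**4/8 + sqrt(6)*sqrt(1/2 - sqrt(2)/4)*sqrt(sqrt(2)/4 + 1/2)*exp(-7*I*pi/8)*cos(3*pi/16)**4/16 + sqrt(6)*I*sqrt(1/2 - sqrt(2)/4)*sqrt(sqrt(2)/4 + 1/2)*exp(7*I*pi/8)*sin(3*pi/16)**4/8 - sqrt(2)*sqrt(1/2 - sqrt(2)/4)*sqrt(sqrt(2)/4 + 1/2)*exp(7*I*pi/8)*sin(3*pi/16)*cos(3*pi/16)**3/8 - sqrt(2)*sqrt(1/2 - sqrt(2)/4)*sqrt(sqrt(2)/4 + 1/2)*exp(7*I*pi/8)*sin(3*pi/16)**3*cos(3*pi/16)/8 - sqrt(6)*sqrt(1/2 - sqrt(2)/4)*sqrt(sqrt(2)/4 + 1/2)*exp(7*I*pi/8)*sin(3*pi/16)**4/16 - sqrt(6)*sqrt(1/2 - sqrt(2)/4)*sqrt(sqrt(2)/4 + 1/2)*exp(-7*I*pi/8)*sin(3*pi/16)**4/16 - sqrt(2)*sqrt(1/2 - sqrt(2)/4)*sqrt(sqrt(2)/4 + 1/2)*exp(-7*I*pi/8)*sin(3*pi/16)**3*cos(3*pi/16)/8 - sqrt(2)*sqrt(1/2 - sqrt(2)/4)*sqrt(sqrt(2)/4 + 1/2)*exp(-7*I*pi/8)*sin(3*pi/16)*cos(3*pi/16)**3/8 - sqrt(6)*I*sqrt(1/2 - sqrt(2)/4)*sqrt(sqrt(2)/4 + 1/2)*exp(-7*I*pi/8)*sin(3*pi/16)**4/8 + sqrt(6)*sqrt(1/2 - sqrt(2)/4)*sqrt(sqrt(2)/4 + 1/2)*exp(7*I*pi/8)*cos(3*pi/16)**4/16 - I*exp(-7*I*pi/8)*sin(3*pi/16)**4/8 - 3*sqrt(2)*I*sqrt(1/2 - sqrt(2)/4)*sqrt(sqrt(2)/4 + 1/2)*exp(-7*I*pi/8)*sin(3*pi/16)**3*cos(3*pi/16)/8 - sqrt(3)*I*exp(7*I*pi/8)*sin(3*pi/16)**3*cos(3*pi/16)/8 - sqrt(6)*I*sqrt(1/2 - sqrt(2)/4)*sqrt(sqrt(2)/4 + 1/2)*exp(-7*I*pi/8)*cos(3*pi/16)**4/8 - I*exp(-7*I*pi/8)*cos(3*pi/16)**4/8 - 3*sqrt(2)*I*sqrt(1/2 - sqrt(2)/4)*sqrt(sqrt(2)/4 + 1/2)*exp(7*I*pi/8)*sin(3*pi/16)*cos(3*pi/16)**3/8 - sqrt(3)*I*exp(-7*I*pi/8)*sin(3*pi/16)*cos(3*pi/16)**3/8 - I*exp(-7*I*pi/8)*sin(3*pi/16)**2*cos(3*pi/16)**2/2.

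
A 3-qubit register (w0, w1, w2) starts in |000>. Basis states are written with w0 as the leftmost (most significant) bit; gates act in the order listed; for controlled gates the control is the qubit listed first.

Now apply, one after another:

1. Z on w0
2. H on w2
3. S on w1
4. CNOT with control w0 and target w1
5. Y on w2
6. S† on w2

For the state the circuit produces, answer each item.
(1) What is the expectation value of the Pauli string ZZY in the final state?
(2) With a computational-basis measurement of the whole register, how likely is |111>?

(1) The observable ZZY averages to 1.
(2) The probability of measuring |111> is 0.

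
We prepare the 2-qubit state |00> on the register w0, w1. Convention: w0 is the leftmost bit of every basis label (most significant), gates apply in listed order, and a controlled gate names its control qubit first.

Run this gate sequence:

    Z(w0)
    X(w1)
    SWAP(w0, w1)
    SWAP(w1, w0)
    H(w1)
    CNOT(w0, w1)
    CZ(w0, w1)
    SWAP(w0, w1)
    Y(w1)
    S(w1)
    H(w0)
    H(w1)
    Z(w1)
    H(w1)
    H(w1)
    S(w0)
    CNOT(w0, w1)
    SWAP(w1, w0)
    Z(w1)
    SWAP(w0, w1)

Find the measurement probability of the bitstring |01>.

A full measurement returns |01> with probability 0.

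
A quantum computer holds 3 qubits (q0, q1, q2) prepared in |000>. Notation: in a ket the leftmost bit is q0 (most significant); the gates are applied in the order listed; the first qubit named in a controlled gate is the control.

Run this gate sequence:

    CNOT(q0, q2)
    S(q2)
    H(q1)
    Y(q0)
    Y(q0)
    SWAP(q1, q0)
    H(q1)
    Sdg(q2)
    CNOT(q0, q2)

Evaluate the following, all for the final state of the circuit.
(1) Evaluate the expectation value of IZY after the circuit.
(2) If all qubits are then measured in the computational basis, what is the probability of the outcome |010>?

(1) The observable IZY averages to 0.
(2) The probability of measuring |010> is 1/4.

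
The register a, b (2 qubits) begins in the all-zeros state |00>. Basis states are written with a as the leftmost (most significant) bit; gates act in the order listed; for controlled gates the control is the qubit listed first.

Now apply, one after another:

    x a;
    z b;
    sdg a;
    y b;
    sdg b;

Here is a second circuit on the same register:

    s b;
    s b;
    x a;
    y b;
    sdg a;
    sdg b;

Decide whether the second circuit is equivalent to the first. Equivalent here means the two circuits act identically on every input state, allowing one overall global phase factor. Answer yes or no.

Yes: on every input state the two circuits agree up to one overall phase factor.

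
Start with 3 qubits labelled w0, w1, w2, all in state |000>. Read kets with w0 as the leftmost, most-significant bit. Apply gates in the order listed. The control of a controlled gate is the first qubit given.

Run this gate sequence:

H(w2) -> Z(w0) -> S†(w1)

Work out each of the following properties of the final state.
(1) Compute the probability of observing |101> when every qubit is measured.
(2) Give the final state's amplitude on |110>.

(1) Outcome |101> occurs with probability 0.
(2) |110> carries amplitude 0 in the final state.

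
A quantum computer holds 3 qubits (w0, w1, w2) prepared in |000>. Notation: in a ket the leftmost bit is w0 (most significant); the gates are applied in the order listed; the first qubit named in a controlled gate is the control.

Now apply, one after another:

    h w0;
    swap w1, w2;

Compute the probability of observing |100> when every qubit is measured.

The probability of measuring |100> is 1/2.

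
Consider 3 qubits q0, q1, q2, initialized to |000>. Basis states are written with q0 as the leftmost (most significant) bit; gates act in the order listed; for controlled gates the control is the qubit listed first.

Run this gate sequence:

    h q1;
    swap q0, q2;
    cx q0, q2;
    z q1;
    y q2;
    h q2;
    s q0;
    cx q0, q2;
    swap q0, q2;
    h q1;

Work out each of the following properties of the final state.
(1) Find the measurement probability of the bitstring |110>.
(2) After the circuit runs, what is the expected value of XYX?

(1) The probability of measuring |110> is 1/2.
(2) The expectation value of XYX is 0.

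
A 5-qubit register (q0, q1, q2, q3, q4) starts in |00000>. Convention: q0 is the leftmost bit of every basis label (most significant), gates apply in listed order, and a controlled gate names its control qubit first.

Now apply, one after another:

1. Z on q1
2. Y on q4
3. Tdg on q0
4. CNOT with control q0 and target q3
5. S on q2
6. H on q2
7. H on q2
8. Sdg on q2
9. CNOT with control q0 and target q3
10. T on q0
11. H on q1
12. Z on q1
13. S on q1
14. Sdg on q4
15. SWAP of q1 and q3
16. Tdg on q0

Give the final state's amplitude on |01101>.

|01101> carries amplitude 0 in the final state. Key observation: the block from step 3 through step 10 cancels to the identity and can be dropped.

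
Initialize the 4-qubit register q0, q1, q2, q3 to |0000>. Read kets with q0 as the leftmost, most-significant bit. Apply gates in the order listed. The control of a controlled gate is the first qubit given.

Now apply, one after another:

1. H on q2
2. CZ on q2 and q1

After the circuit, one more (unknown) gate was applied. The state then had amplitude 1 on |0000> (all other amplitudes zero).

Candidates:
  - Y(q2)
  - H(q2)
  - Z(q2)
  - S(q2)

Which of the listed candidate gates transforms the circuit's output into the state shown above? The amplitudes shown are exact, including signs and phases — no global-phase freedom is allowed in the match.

It was H(q2) that produced the state shown.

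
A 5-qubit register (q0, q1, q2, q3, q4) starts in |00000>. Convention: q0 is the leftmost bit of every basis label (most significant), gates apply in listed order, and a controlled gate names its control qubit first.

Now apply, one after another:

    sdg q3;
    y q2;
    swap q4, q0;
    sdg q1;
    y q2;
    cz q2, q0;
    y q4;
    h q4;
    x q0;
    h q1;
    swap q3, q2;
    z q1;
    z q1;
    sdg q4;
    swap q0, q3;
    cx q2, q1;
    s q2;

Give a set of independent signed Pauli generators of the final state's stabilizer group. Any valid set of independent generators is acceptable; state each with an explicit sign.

The stabilizer group can be generated by +IXIII, +IIIIY, +ZIIII, +IIZII, -IIIZI, among other valid generating sets.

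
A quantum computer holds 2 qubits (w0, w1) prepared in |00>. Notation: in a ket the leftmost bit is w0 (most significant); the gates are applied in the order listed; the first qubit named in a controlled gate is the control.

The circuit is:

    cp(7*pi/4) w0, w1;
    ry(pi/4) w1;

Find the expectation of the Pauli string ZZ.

In the final state, ZZ has expectation sqrt(2)/2.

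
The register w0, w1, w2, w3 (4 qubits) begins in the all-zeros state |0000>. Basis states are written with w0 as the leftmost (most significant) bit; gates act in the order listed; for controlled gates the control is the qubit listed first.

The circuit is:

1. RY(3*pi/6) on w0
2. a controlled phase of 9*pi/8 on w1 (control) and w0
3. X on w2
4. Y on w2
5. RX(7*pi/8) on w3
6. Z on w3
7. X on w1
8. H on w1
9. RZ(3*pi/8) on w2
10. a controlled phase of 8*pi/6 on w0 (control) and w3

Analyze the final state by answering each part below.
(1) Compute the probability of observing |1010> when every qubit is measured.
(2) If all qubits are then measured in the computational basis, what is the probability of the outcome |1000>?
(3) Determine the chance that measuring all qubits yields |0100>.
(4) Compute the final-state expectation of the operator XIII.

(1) A full measurement returns |1010> with probability 0.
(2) A full measurement returns |1000> with probability 1/8 - sqrt(sqrt(2) + 2)/16.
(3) A full measurement returns |0100> with probability 1/8 - sqrt(sqrt(2) + 2)/16.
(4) The observable XIII averages to 1/4 - 3*sqrt(sqrt(2) + 2)/8.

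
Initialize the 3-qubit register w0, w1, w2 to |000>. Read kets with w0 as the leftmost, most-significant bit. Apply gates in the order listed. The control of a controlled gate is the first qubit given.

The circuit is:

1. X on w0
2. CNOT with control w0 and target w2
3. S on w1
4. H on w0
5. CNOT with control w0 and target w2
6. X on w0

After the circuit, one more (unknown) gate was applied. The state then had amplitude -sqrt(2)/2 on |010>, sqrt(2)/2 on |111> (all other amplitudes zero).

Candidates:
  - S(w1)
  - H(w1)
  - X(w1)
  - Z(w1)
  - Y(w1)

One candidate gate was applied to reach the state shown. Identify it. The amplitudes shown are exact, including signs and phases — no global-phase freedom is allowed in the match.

The unique candidate consistent with the amplitudes is X(w1).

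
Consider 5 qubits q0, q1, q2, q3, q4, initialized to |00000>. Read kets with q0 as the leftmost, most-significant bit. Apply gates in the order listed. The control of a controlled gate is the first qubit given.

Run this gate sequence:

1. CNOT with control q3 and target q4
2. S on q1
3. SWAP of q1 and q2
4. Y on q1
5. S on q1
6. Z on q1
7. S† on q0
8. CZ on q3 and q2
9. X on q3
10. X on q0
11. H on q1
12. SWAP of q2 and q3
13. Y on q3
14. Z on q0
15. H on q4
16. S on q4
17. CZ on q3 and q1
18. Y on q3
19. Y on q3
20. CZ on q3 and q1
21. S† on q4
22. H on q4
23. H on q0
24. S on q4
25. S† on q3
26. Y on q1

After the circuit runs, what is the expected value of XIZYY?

The observable XIZYY averages to 0. Key observation: gates 15-22 undo each other exactly, leaving only the rest of the circuit to track.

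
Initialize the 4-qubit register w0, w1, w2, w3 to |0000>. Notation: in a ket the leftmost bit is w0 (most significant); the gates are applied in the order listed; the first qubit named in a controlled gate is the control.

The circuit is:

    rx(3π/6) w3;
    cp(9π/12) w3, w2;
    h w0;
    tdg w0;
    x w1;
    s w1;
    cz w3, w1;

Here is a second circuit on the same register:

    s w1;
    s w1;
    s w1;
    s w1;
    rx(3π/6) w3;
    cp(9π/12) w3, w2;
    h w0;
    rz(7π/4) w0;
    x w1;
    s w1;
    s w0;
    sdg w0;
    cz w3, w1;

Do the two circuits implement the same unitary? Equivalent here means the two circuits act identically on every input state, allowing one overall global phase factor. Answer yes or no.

Yes: on every input state the two circuits agree up to one overall phase factor.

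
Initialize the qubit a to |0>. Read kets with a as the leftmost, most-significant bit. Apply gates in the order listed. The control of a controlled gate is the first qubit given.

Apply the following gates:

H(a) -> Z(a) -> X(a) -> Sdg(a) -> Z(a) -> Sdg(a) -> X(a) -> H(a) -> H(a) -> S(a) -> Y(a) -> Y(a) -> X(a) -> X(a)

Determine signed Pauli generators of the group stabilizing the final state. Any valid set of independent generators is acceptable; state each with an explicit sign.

The final state is stabilized by the group generated by -Y; other independent generating sets are equally valid.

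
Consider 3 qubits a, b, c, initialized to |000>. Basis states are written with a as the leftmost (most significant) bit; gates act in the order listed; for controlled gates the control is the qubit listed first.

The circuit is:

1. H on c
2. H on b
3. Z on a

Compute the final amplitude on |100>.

The amplitude on |100> is 0.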